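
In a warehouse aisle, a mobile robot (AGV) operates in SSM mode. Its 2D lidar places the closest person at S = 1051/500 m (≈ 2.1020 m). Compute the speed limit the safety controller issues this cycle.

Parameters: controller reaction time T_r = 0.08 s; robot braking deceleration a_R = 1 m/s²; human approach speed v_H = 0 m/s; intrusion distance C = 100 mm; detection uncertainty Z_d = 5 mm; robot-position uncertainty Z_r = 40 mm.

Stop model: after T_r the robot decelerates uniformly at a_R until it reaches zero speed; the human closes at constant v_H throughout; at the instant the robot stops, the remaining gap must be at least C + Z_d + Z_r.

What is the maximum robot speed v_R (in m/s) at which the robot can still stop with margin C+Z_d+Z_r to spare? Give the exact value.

at the boundary: (1/2)·v² + (2/25)·v + (-1957/1000) = 0
  disc = (2/25)² − 4·(1/2)·(-1957/1000) = 9801/2500 ; √disc = 99/50
  v_R = (−(2/25) + 99/50) / (2·(1/2)) = 19/10 m/s
check:
braking lasts T_s = (19/10)/1 = 1.9000 s
robot in T_r: 1.9000·0.0800 = 0.1520 m
braking distance = 1.9000²/(2·1.0000) = 1.8050 m
person approaches 0.0000·(0.0800+1.9000) = 0.0000 m
C+Z_d+Z_r = 0.1000+0.0050+0.0400 = 0.1450 m
sum ≈ 0.1520+1.8050+0.0000+0.1450 ≈ 2.1020 m = S ✓

v_R_max = 19/10 m/s = 1.9000 m/s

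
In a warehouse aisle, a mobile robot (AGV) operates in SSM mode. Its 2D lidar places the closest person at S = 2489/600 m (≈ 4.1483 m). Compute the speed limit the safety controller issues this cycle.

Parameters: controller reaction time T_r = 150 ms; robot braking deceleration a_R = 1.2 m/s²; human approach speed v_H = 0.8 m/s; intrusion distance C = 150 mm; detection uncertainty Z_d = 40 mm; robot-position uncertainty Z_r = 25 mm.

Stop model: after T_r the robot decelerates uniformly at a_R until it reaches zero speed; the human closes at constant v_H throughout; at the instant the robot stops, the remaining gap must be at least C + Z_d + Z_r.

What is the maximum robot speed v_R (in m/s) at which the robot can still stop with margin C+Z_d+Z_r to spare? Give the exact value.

collect terms ⇒ (5/12)·v_R² + (49/60)·v_R + (-286/75) = 0
  disc = (49/60)² − 4·(5/12)·(-286/75) = 2809/400 ; √disc = 53/20
  v_R = (−(49/60) + 53/20) / (2·(5/12)) = 11/5 m/s
check:
stop time T_s = (11/5)/(6/5) = 1.8333 s
robot in T_r: 2.2000·0.1500 = 0.3300 m
braking distance = 2.2000²/(2·1.2000) = 2.0167 m
human closes 0.8000·1.9833 = 1.5867 m
C+Z_d+Z_r = 0.1500+0.0400+0.0250 = 0.2150 m
sum ≈ 0.3300+2.0167+1.5867+0.2150 ≈ 4.1483 m = S ✓

v_R_max = 11/5 m/s = 2.2000 m/s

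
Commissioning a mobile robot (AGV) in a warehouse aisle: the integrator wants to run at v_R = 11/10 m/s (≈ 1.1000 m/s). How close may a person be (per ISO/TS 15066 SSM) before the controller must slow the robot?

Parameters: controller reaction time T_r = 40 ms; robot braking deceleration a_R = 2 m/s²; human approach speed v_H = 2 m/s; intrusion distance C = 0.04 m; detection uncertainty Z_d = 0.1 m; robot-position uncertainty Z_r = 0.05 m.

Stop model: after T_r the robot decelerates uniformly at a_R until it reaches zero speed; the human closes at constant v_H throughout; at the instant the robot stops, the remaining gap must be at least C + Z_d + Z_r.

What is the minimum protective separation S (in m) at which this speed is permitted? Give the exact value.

S_min = 3433/2000 m = 1.7165 m

stop time T_s = (11/10)/2 = 0.5500 s
reaction-phase robot travel = 1.1000·0.0400 = 0.0440 m
robot under decel: 1.1000²/(2·2.0000) = 0.3025 m
person approaches 2.0000·(0.0400+0.5500) = 1.1800 m
residual clearance needed = 0.0400+0.1000+0.0500 = 0.1900 m
S_min ≈ 0.0440+0.3025+1.1800+0.1900  ⇒  S_min = 3433/2000 m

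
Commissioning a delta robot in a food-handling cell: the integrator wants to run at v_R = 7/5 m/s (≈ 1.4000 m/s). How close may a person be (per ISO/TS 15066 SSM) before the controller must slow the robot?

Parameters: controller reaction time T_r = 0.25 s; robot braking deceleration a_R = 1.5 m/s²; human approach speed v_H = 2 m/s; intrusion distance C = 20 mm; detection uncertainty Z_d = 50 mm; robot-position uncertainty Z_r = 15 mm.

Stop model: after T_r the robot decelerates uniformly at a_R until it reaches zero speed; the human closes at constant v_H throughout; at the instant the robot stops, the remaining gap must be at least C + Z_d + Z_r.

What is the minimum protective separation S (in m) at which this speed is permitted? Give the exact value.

S_min = 691/200 m = 3.4550 m

stop time T_s = (7/5)/(3/2) = 0.9333 s
robot in T_r: 1.4000·0.2500 = 0.3500 m
robot covers 1.4000·0.9333 − ½·1.5000·0.9333² = 0.6533 m while stopping
human over T_r+T_s: 2.0000·(0.2500+0.9333) = 2.3667 m
margins: 0.0200+0.0500+0.0150 = 0.0850 m
S_min ≈ 0.3500+0.6533+2.3667+0.0850  ⇒  S_min = 691/200 m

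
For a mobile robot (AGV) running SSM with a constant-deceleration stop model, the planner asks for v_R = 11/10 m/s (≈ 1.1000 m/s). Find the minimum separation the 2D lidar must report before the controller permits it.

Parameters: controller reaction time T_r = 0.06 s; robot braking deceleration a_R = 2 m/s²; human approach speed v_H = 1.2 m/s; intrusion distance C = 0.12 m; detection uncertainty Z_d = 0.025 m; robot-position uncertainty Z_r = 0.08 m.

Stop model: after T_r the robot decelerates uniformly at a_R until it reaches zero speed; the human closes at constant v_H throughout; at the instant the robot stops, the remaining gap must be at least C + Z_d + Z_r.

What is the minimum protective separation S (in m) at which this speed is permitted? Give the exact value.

S_min = 2651/2000 m = 1.3255 m

braking lasts T_s = (11/10)/2 = 0.5500 s
robot in T_r: 1.1000·0.0600 = 0.0660 m
robot under decel: 1.1000²/(2·2.0000) = 0.3025 m
person approaches 1.2000·(0.0600+0.5500) = 0.7320 m
margins: 0.1200+0.0250+0.0800 = 0.2250 m
S_min ≈ 0.0660+0.3025+0.7320+0.2250  ⇒  S_min = 2651/2000 m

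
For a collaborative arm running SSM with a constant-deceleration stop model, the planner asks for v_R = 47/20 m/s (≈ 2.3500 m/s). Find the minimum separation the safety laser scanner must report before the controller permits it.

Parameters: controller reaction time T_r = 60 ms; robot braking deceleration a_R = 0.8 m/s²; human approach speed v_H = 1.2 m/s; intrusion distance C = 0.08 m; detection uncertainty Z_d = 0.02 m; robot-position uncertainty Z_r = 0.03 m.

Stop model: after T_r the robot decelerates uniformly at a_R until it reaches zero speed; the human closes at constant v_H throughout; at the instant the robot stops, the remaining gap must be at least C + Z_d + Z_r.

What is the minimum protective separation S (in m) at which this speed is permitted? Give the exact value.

S_min = 117113/16000 m = 7.3196 m

braking lasts T_s = (47/20)/(4/5) = 2.9375 s
robot covers v_R·T_r = 2.3500·0.0600 = 0.1410 m before braking
braking distance = 2.3500²/(2·0.8000) = 3.4516 m
human over T_r+T_s: 1.2000·(0.0600+2.9375) = 3.5970 m
residual clearance needed = 0.0800+0.0200+0.0300 = 0.1300 m
S_min ≈ 0.1410+3.4516+3.5970+0.1300  ⇒  S_min = 117113/16000 m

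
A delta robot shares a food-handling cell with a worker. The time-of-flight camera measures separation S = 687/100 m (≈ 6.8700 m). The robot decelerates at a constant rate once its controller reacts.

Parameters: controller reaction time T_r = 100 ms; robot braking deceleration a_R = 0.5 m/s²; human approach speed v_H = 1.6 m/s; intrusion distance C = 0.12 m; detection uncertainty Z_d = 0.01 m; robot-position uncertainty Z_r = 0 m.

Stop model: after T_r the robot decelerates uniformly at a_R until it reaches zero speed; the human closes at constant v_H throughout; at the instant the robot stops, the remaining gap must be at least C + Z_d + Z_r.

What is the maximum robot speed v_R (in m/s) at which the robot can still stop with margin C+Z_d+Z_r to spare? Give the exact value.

collect terms ⇒ (1)·v_R² + (33/10)·v_R + (-329/50) = 0
  disc = (33/10)² − 4·(1)·(-329/50) = 3721/100 ; √disc = 61/10
  v_R = (−(33/10) + 61/10) / (2·(1)) = 7/5 m/s
check:
braking lasts T_s = (7/5)/(1/2) = 2.8000 s
robot covers v_R·T_r = 1.4000·0.1000 = 0.1400 m before braking
braking distance = 1.4000²/(2·0.5000) = 1.9600 m
human closes 1.6000·2.9000 = 4.6400 m
C+Z_d+Z_r = 0.1200+0.0100+0.0000 = 0.1300 m
sum ≈ 0.1400+1.9600+4.6400+0.1300 ≈ 6.8700 m = S ✓

v_R_max = 7/5 m/s = 1.4000 m/s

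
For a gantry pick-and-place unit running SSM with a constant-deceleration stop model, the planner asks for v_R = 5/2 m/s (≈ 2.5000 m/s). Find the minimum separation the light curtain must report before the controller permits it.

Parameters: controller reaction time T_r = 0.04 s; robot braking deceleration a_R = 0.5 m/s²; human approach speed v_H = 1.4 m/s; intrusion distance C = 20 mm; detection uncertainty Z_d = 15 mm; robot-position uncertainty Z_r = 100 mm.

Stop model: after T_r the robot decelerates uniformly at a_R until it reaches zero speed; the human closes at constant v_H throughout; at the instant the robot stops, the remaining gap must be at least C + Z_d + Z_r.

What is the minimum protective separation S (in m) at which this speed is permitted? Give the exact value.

S_min = 13541/1000 m = 13.5410 m

braking lasts T_s = (5/2)/(1/2) = 5.0000 s
reaction-phase robot travel = 2.5000·0.0400 = 0.1000 m
robot covers 2.5000·5.0000 − ½·0.5000·5.0000² = 6.2500 m while stopping
person approaches 1.4000·(0.0400+5.0000) = 7.0560 m
margins: 0.0200+0.0150+0.1000 = 0.1350 m
S_min ≈ 0.1000+6.2500+7.0560+0.1350  ⇒  S_min = 13541/1000 m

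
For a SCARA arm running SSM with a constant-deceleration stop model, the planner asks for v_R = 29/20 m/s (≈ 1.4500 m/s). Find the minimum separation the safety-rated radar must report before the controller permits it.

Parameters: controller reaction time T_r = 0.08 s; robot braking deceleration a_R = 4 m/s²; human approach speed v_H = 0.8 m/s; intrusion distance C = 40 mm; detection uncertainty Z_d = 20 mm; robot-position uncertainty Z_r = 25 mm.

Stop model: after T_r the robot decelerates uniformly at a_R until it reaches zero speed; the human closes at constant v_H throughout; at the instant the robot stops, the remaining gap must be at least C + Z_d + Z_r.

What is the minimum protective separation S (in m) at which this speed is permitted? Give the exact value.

stop time T_s = (29/20)/4 = 0.3625 s
robot in T_r: 1.4500·0.0800 = 0.1160 m
robot under decel: 1.4500²/(2·4.0000) = 0.2628 m
human over T_r+T_s: 0.8000·(0.0800+0.3625) = 0.3540 m
margins: 0.0400+0.0200+0.0250 = 0.0850 m
S_min ≈ 0.1160+0.2628+0.3540+0.0850  ⇒  S_min = 2617/3200 m

S_min = 2617/3200 m = 0.8178 m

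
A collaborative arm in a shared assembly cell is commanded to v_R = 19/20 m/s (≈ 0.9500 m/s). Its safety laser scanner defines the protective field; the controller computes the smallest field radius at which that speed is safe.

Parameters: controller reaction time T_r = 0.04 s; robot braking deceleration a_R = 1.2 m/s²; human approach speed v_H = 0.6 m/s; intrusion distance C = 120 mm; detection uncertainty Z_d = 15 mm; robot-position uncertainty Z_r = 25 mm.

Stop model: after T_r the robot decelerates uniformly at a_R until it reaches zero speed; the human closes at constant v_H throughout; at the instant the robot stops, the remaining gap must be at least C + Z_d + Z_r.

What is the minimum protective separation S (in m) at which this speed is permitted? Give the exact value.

stop time T_s = (19/20)/(6/5) = 0.7917 s
robot in T_r: 0.9500·0.0400 = 0.0380 m
robot covers 0.9500·0.7917 − ½·1.2000·0.7917² = 0.3760 m while stopping
human over T_r+T_s: 0.6000·(0.0400+0.7917) = 0.4990 m
residual clearance needed = 0.1200+0.0150+0.0250 = 0.1600 m
S_min ≈ 0.0380+0.3760+0.4990+0.1600  ⇒  S_min = 25753/24000 m

S_min = 25753/24000 m = 1.0730 m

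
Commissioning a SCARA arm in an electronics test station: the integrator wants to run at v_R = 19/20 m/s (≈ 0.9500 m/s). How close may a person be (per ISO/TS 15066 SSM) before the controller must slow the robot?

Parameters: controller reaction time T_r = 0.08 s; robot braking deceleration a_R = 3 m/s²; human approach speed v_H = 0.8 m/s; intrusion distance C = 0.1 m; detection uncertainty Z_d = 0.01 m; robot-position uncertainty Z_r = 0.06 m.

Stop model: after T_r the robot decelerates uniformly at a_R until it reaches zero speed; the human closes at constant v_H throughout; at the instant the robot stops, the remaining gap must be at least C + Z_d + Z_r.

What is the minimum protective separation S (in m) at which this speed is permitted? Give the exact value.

S_min = 571/800 m = 0.7137 m

T_s = v_R/a_R = (19/20)/3 = 0.3167 s
robot covers v_R·T_r = 0.9500·0.0800 = 0.0760 m before braking
braking distance = 0.9500²/(2·3.0000) = 0.1504 m
human over T_r+T_s: 0.8000·(0.0800+0.3167) = 0.3173 m
C+Z_d+Z_r = 0.1000+0.0100+0.0600 = 0.1700 m
S_min ≈ 0.0760+0.1504+0.3173+0.1700  ⇒  S_min = 571/800 m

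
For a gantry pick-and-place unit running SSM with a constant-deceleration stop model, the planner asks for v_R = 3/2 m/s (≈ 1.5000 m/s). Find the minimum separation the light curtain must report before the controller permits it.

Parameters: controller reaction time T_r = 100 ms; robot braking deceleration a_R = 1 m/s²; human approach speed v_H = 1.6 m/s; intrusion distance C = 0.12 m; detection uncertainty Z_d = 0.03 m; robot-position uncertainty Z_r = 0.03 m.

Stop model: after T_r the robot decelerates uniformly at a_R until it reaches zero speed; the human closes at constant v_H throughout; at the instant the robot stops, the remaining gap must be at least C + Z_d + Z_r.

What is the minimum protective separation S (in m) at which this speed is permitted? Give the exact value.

T_s = v_R/a_R = (3/2)/1 = 1.5000 s
robot in T_r: 1.5000·0.1000 = 0.1500 m
robot under decel: 1.5000²/(2·1.0000) = 1.1250 m
person approaches 1.6000·(0.1000+1.5000) = 2.5600 m
C+Z_d+Z_r = 0.1200+0.0300+0.0300 = 0.1800 m
S_min ≈ 0.1500+1.1250+2.5600+0.1800  ⇒  S_min = 803/200 m

S_min = 803/200 m = 4.0150 m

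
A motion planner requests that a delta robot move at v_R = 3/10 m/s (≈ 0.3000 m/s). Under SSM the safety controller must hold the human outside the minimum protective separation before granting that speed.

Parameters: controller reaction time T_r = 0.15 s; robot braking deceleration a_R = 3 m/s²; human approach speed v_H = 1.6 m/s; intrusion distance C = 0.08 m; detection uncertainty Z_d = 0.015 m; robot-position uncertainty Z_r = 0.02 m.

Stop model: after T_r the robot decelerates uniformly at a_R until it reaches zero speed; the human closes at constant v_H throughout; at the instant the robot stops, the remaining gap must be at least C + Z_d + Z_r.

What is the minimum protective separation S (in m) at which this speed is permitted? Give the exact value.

S_min = 23/40 m = 0.5750 m

braking lasts T_s = (3/10)/3 = 0.1000 s
robot covers v_R·T_r = 0.3000·0.1500 = 0.0450 m before braking
braking distance = 0.3000²/(2·3.0000) = 0.0150 m
human over T_r+T_s: 1.6000·(0.1500+0.1000) = 0.4000 m
residual clearance needed = 0.0800+0.0150+0.0200 = 0.1150 m
S_min ≈ 0.0450+0.0150+0.4000+0.1150  ⇒  S_min = 23/40 m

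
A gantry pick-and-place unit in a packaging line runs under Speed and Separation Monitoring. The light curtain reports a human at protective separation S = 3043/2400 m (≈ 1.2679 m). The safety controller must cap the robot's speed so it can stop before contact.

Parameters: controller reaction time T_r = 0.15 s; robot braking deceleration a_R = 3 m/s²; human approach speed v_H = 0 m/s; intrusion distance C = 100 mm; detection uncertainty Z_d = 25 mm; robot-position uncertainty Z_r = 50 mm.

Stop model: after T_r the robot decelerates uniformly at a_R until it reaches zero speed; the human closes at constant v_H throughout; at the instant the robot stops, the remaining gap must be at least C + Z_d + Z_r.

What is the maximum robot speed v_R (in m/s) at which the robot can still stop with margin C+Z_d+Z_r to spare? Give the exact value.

quadratic (1/6)·v² + (3/20)·v + (-2623/2400) = 0
  disc = (3/20)² − 4·(1/6)·(-2623/2400) = 169/225 ; √disc = 13/15
  v_R = (−(3/20) + 13/15) / (2·(1/6)) = 43/20 m/s
check:
braking lasts T_s = (43/20)/3 = 0.7167 s
robot covers v_R·T_r = 2.1500·0.1500 = 0.3225 m before braking
braking distance = 2.1500²/(2·3.0000) = 0.7704 m
person approaches 0.0000·(0.1500+0.7167) = 0.0000 m
residual clearance needed = 0.1000+0.0250+0.0500 = 0.1750 m
sum ≈ 0.3225+0.7704+0.0000+0.1750 ≈ 1.2679 m = S ✓

v_R_max = 43/20 m/s = 2.1500 m/s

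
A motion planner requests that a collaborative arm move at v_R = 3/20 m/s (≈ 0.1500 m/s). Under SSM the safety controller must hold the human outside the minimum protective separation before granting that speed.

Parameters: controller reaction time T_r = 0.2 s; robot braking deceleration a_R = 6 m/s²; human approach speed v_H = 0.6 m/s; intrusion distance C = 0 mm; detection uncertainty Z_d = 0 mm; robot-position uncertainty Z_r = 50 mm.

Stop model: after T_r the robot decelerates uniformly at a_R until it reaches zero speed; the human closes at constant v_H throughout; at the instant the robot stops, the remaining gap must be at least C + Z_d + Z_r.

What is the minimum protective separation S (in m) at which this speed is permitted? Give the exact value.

braking lasts T_s = (3/20)/6 = 0.0250 s
reaction-phase robot travel = 0.1500·0.2000 = 0.0300 m
robot covers 0.1500·0.0250 − ½·6.0000·0.0250² = 0.0019 m while stopping
human closes 0.6000·0.2250 = 0.1350 m
margins: 0.0000+0.0000+0.0500 = 0.0500 m
S_min ≈ 0.0300+0.0019+0.1350+0.0500  ⇒  S_min = 347/1600 m

S_min = 347/1600 m = 0.2169 m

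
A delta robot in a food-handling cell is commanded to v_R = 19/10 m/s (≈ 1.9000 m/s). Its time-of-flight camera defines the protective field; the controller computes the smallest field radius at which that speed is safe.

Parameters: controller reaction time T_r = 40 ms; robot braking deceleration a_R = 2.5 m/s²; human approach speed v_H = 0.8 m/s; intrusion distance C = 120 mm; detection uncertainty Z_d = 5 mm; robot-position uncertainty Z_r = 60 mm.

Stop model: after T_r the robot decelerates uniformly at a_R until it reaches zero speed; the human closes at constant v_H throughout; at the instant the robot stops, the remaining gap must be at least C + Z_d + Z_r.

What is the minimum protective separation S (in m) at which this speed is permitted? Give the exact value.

S_min = 1623/1000 m = 1.6230 m

stop time T_s = (19/10)/(5/2) = 0.7600 s
robot in T_r: 1.9000·0.0400 = 0.0760 m
braking distance = 1.9000²/(2·2.5000) = 0.7220 m
human over T_r+T_s: 0.8000·(0.0400+0.7600) = 0.6400 m
C+Z_d+Z_r = 0.1200+0.0050+0.0600 = 0.1850 m
S_min ≈ 0.0760+0.7220+0.6400+0.1850  ⇒  S_min = 1623/1000 m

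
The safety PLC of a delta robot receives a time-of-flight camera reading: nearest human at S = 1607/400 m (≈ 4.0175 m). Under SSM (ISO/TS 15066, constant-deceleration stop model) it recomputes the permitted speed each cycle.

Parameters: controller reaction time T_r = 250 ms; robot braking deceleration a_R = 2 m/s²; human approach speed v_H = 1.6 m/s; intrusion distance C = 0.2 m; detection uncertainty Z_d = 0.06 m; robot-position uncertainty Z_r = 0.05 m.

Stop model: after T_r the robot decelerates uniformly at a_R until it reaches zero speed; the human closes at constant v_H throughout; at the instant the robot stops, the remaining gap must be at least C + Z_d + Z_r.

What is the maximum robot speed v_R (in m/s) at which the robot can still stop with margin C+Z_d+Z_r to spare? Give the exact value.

quadratic (1/4)·v² + (21/20)·v + (-1323/400) = 0
  disc = (21/20)² − 4·(1/4)·(-1323/400) = 441/100 ; √disc = 21/10
  v_R = (−(21/20) + 21/10) / (2·(1/4)) = 21/10 m/s
check:
braking lasts T_s = (21/10)/2 = 1.0500 s
robot covers v_R·T_r = 2.1000·0.2500 = 0.5250 m before braking
robot under decel: 2.1000²/(2·2.0000) = 1.1025 m
human over T_r+T_s: 1.6000·(0.2500+1.0500) = 2.0800 m
C+Z_d+Z_r = 0.2000+0.0600+0.0500 = 0.3100 m
sum ≈ 0.5250+1.1025+2.0800+0.3100 ≈ 4.0175 m = S ✓

v_R_max = 21/10 m/s = 2.1000 m/s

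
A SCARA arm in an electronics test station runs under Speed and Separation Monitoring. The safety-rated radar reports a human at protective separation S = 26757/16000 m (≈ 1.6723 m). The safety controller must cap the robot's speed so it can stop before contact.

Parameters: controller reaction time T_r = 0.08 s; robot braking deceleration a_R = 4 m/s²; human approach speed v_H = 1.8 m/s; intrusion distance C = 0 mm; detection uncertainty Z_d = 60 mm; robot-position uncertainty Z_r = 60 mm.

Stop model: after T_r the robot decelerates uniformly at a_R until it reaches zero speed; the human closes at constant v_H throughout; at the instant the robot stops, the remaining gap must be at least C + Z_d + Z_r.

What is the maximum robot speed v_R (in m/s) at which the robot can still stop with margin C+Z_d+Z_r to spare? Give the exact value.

v_R_max = 37/20 m/s = 1.8500 m/s

collect terms ⇒ (1/8)·v_R² + (53/100)·v_R + (-22533/16000) = 0
  disc = (53/100)² − 4·(1/8)·(-22533/16000) = 157609/160000 ; √disc = 397/400
  v_R = (−(53/100) + 397/400) / (2·(1/8)) = 37/20 m/s
check:
T_s = v_R/a_R = (37/20)/4 = 0.4625 s
robot covers v_R·T_r = 1.8500·0.0800 = 0.1480 m before braking
braking distance = 1.8500²/(2·4.0000) = 0.4278 m
human over T_r+T_s: 1.8000·(0.0800+0.4625) = 0.9765 m
margins: 0.0000+0.0600+0.0600 = 0.1200 m
sum ≈ 0.1480+0.4278+0.9765+0.1200 ≈ 1.6723 m = S ✓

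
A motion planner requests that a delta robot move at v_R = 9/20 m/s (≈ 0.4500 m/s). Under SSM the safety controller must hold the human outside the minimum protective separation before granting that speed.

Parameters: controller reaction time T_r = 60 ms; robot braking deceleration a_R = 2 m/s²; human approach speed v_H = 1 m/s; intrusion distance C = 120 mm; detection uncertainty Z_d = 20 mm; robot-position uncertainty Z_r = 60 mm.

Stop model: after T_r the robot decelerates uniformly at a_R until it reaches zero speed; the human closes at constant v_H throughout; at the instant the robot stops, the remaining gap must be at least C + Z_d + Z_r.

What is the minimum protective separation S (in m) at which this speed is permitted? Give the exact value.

S_min = 4501/8000 m = 0.5626 m

stop time T_s = (9/20)/2 = 0.2250 s
robot covers v_R·T_r = 0.4500·0.0600 = 0.0270 m before braking
robot covers 0.4500·0.2250 − ½·2.0000·0.2250² = 0.0506 m while stopping
person approaches 1.0000·(0.0600+0.2250) = 0.2850 m
residual clearance needed = 0.1200+0.0200+0.0600 = 0.2000 m
S_min ≈ 0.0270+0.0506+0.2850+0.2000  ⇒  S_min = 4501/8000 m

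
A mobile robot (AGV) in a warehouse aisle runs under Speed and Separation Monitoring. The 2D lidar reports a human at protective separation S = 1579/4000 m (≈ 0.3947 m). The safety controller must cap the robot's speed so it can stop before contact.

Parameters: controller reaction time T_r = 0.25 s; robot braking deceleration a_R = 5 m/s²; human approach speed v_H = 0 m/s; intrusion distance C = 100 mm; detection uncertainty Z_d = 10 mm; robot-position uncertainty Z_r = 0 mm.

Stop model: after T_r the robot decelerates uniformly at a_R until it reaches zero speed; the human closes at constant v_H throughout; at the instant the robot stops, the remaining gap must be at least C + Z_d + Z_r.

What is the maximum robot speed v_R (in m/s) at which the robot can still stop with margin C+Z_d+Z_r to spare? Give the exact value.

at the boundary: (1/10)·v² + (1/4)·v + (-1139/4000) = 0
  disc = (1/4)² − 4·(1/10)·(-1139/4000) = 441/2500 ; √disc = 21/50
  v_R = (−(1/4) + 21/50) / (2·(1/10)) = 17/20 m/s
check:
T_s = v_R/a_R = (17/20)/5 = 0.1700 s
robot covers v_R·T_r = 0.8500·0.2500 = 0.2125 m before braking
robot under decel: 0.8500²/(2·5.0000) = 0.0722 m
human closes 0.0000·0.4200 = 0.0000 m
C+Z_d+Z_r = 0.1000+0.0100+0.0000 = 0.1100 m
sum ≈ 0.2125+0.0722+0.0000+0.1100 ≈ 0.3947 m = S ✓

v_R_max = 17/20 m/s = 0.8500 m/s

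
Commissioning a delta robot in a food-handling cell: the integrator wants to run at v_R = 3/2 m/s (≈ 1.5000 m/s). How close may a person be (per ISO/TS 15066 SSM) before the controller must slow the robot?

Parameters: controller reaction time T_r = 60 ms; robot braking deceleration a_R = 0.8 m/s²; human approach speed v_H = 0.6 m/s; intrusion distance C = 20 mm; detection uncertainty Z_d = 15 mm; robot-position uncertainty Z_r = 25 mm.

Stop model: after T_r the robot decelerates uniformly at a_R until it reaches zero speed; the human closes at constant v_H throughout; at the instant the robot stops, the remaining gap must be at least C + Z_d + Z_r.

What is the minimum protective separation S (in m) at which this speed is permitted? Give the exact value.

S_min = 10869/4000 m = 2.7172 m

stop time T_s = (3/2)/(4/5) = 1.8750 s
robot in T_r: 1.5000·0.0600 = 0.0900 m
robot under decel: 1.5000²/(2·0.8000) = 1.4062 m
person approaches 0.6000·(0.0600+1.8750) = 1.1610 m
residual clearance needed = 0.0200+0.0150+0.0250 = 0.0600 m
S_min ≈ 0.0900+1.4062+1.1610+0.0600  ⇒  S_min = 10869/4000 m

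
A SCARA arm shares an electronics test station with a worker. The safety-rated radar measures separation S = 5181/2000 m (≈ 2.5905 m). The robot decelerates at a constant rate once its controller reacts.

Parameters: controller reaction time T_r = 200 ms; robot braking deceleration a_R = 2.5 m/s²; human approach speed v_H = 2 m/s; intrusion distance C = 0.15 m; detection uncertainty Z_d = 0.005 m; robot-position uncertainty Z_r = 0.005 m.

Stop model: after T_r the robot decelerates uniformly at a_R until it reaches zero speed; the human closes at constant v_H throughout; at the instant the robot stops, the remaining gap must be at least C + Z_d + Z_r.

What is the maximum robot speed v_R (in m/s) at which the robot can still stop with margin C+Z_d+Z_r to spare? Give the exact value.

v_R_max = 31/20 m/s = 1.5500 m/s

collect terms ⇒ (1/5)·v_R² + (1)·v_R + (-4061/2000) = 0
  disc = (1)² − 4·(1/5)·(-4061/2000) = 6561/2500 ; √disc = 81/50
  v_R = (−(1) + 81/50) / (2·(1/5)) = 31/20 m/s
check:
braking lasts T_s = (31/20)/(5/2) = 0.6200 s
reaction-phase robot travel = 1.5500·0.2000 = 0.3100 m
robot covers 1.5500·0.6200 − ½·2.5000·0.6200² = 0.4805 m while stopping
human closes 2.0000·0.8200 = 1.6400 m
C+Z_d+Z_r = 0.1500+0.0050+0.0050 = 0.1600 m
sum ≈ 0.3100+0.4805+1.6400+0.1600 ≈ 2.5905 m = S ✓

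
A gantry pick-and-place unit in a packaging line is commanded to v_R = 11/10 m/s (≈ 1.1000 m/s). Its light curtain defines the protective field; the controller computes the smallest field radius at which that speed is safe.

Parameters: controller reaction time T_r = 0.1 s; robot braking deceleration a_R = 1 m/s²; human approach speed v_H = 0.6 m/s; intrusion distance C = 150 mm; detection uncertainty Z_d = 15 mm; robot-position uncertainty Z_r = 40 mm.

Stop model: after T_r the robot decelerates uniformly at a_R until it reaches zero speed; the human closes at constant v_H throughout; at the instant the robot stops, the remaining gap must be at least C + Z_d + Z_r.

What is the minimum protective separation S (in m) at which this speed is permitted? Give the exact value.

stop time T_s = (11/10)/1 = 1.1000 s
robot in T_r: 1.1000·0.1000 = 0.1100 m
robot covers 1.1000·1.1000 − ½·1.0000·1.1000² = 0.6050 m while stopping
human closes 0.6000·1.2000 = 0.7200 m
C+Z_d+Z_r = 0.1500+0.0150+0.0400 = 0.2050 m
S_min ≈ 0.1100+0.6050+0.7200+0.2050  ⇒  S_min = 41/25 m

S_min = 41/25 m = 1.6400 m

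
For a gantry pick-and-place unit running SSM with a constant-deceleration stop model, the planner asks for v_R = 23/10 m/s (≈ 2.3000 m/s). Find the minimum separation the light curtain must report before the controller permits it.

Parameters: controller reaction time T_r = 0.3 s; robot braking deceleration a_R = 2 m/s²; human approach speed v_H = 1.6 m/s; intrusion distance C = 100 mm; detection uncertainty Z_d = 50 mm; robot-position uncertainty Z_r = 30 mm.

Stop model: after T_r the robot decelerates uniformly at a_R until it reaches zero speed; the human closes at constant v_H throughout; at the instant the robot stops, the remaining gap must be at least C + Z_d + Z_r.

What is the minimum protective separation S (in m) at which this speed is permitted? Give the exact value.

S_min = 361/80 m = 4.5125 m

braking lasts T_s = (23/10)/2 = 1.1500 s
robot in T_r: 2.3000·0.3000 = 0.6900 m
robot under decel: 2.3000²/(2·2.0000) = 1.3225 m
human closes 1.6000·1.4500 = 2.3200 m
C+Z_d+Z_r = 0.1000+0.0500+0.0300 = 0.1800 m
S_min ≈ 0.6900+1.3225+2.3200+0.1800  ⇒  S_min = 361/80 m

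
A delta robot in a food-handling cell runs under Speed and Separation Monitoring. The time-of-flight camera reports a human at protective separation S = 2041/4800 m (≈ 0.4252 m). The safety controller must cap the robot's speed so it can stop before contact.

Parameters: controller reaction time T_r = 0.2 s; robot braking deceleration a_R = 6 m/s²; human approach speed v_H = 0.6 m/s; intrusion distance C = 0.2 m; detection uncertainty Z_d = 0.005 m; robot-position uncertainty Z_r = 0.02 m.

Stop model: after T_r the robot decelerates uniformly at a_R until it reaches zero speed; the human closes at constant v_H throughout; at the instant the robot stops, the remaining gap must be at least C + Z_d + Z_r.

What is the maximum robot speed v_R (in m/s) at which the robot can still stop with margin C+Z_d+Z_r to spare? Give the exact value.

at the boundary: (1/12)·v² + (3/10)·v + (-77/960) = 0
  disc = (3/10)² − 4·(1/12)·(-77/960) = 1681/14400 ; √disc = 41/120
  v_R = (−(3/10) + 41/120) / (2·(1/12)) = 1/4 m/s
check:
stop time T_s = (1/4)/6 = 0.0417 s
robot covers v_R·T_r = 0.2500·0.2000 = 0.0500 m before braking
robot under decel: 0.2500²/(2·6.0000) = 0.0052 m
human over T_r+T_s: 0.6000·(0.2000+0.0417) = 0.1450 m
C+Z_d+Z_r = 0.2000+0.0050+0.0200 = 0.2250 m
sum ≈ 0.0500+0.0052+0.1450+0.2250 ≈ 0.4252 m = S ✓

v_R_max = 1/4 m/s = 0.2500 m/s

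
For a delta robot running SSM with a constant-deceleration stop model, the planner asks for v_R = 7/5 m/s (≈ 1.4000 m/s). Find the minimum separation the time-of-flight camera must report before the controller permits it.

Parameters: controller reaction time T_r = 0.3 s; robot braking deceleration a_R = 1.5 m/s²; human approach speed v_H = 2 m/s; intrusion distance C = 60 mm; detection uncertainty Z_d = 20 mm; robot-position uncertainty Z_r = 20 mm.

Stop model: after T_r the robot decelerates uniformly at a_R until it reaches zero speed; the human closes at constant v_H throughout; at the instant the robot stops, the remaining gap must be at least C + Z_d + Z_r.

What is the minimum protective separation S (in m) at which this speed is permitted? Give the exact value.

S_min = 91/25 m = 3.6400 m

T_s = v_R/a_R = (7/5)/(3/2) = 0.9333 s
robot in T_r: 1.4000·0.3000 = 0.4200 m
braking distance = 1.4000²/(2·1.5000) = 0.6533 m
human over T_r+T_s: 2.0000·(0.3000+0.9333) = 2.4667 m
residual clearance needed = 0.0600+0.0200+0.0200 = 0.1000 m
S_min ≈ 0.4200+0.6533+2.4667+0.1000  ⇒  S_min = 91/25 m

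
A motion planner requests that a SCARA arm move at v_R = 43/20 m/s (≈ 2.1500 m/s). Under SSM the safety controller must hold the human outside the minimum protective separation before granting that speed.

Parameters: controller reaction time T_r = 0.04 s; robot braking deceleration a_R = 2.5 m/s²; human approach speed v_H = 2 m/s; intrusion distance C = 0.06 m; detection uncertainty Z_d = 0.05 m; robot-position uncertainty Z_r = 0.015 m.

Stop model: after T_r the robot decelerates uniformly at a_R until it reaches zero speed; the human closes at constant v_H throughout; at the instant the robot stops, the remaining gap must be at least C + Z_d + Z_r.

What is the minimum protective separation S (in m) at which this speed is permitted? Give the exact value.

S_min = 5871/2000 m = 2.9355 m

stop time T_s = (43/20)/(5/2) = 0.8600 s
reaction-phase robot travel = 2.1500·0.0400 = 0.0860 m
robot under decel: 2.1500²/(2·2.5000) = 0.9245 m
human over T_r+T_s: 2.0000·(0.0400+0.8600) = 1.8000 m
C+Z_d+Z_r = 0.0600+0.0500+0.0150 = 0.1250 m
S_min ≈ 0.0860+0.9245+1.8000+0.1250  ⇒  S_min = 5871/2000 m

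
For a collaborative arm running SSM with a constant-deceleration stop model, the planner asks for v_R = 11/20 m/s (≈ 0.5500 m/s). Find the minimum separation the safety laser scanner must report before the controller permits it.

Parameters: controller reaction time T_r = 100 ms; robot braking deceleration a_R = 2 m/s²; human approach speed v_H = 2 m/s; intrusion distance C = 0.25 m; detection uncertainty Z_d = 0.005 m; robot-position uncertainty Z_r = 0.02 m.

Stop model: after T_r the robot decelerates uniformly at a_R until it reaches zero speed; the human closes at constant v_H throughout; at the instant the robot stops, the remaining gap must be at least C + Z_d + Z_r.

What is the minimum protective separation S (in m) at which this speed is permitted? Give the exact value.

T_s = v_R/a_R = (11/20)/2 = 0.2750 s
robot in T_r: 0.5500·0.1000 = 0.0550 m
robot covers 0.5500·0.2750 − ½·2.0000·0.2750² = 0.0756 m while stopping
human closes 2.0000·0.3750 = 0.7500 m
C+Z_d+Z_r = 0.2500+0.0050+0.0200 = 0.2750 m
S_min ≈ 0.0550+0.0756+0.7500+0.2750  ⇒  S_min = 1849/1600 m

S_min = 1849/1600 m = 1.1556 m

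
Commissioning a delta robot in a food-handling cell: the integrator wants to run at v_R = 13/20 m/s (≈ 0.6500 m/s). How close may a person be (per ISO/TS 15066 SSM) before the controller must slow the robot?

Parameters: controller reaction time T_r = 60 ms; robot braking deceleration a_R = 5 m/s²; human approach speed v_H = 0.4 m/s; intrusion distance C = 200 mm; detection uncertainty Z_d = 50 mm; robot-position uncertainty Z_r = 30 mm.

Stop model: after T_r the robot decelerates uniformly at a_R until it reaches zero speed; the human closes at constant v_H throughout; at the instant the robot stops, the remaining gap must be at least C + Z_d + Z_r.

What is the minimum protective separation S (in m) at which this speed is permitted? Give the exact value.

stop time T_s = (13/20)/5 = 0.1300 s
robot covers v_R·T_r = 0.6500·0.0600 = 0.0390 m before braking
robot under decel: 0.6500²/(2·5.0000) = 0.0423 m
human over T_r+T_s: 0.4000·(0.0600+0.1300) = 0.0760 m
margins: 0.2000+0.0500+0.0300 = 0.2800 m
S_min ≈ 0.0390+0.0423+0.0760+0.2800  ⇒  S_min = 1749/4000 m

S_min = 1749/4000 m = 0.4373 m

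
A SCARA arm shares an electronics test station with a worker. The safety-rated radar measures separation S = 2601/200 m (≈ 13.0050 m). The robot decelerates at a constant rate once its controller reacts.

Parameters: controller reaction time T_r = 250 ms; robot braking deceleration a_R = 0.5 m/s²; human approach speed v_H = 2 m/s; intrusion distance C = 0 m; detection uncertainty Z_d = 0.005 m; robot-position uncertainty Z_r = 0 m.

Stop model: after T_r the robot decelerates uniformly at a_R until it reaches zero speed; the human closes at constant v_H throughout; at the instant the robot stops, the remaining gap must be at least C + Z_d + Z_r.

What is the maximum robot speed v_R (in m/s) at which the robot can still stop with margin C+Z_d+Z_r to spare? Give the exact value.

v_R_max = 2 m/s = 2.0000 m/s

at the boundary: (1)·v² + (17/4)·v + (-25/2) = 0
  disc = (17/4)² − 4·(1)·(-25/2) = 1089/16 ; √disc = 33/4
  v_R = (−(17/4) + 33/4) / (2·(1)) = 2 m/s
check:
braking lasts T_s = 2/(1/2) = 4.0000 s
reaction-phase robot travel = 2.0000·0.2500 = 0.5000 m
robot covers 2.0000·4.0000 − ½·0.5000·4.0000² = 4.0000 m while stopping
human over T_r+T_s: 2.0000·(0.2500+4.0000) = 8.5000 m
residual clearance needed = 0.0000+0.0050+0.0000 = 0.0050 m
sum ≈ 0.5000+4.0000+8.5000+0.0050 ≈ 13.0050 m = S ✓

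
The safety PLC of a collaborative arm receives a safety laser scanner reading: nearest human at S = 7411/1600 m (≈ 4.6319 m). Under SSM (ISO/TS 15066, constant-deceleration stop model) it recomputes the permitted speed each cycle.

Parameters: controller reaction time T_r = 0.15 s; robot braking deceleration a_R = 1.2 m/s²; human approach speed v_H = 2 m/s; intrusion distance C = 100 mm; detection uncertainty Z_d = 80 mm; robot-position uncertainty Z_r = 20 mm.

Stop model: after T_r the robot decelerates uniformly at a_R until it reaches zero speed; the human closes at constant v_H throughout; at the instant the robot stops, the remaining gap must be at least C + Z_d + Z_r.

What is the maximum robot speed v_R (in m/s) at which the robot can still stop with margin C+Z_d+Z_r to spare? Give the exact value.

quadratic (5/12)·v² + (109/60)·v + (-6611/1600) = 0
  disc = (109/60)² − 4·(5/12)·(-6611/1600) = 146689/14400 ; √disc = 383/120
  v_R = (−(109/60) + 383/120) / (2·(5/12)) = 33/20 m/s
check:
T_s = v_R/a_R = (33/20)/(6/5) = 1.3750 s
robot in T_r: 1.6500·0.1500 = 0.2475 m
robot covers 1.6500·1.3750 − ½·1.2000·1.3750² = 1.1344 m while stopping
human over T_r+T_s: 2.0000·(0.1500+1.3750) = 3.0500 m
C+Z_d+Z_r = 0.1000+0.0800+0.0200 = 0.2000 m
sum ≈ 0.2475+1.1344+3.0500+0.2000 ≈ 4.6319 m = S ✓

v_R_max = 33/20 m/s = 1.6500 m/s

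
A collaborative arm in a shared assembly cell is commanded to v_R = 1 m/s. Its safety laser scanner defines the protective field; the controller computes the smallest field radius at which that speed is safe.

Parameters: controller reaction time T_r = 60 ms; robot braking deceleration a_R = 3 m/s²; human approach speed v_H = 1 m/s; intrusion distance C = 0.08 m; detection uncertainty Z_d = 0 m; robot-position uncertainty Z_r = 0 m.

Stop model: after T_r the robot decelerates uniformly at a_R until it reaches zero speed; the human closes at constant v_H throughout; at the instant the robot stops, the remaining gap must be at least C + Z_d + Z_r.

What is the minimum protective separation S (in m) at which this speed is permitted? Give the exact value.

T_s = v_R/a_R = 1/3 = 0.3333 s
robot in T_r: 1.0000·0.0600 = 0.0600 m
braking distance = 1.0000²/(2·3.0000) = 0.1667 m
human closes 1.0000·0.3933 = 0.3933 m
margins: 0.0800+0.0000+0.0000 = 0.0800 m
S_min ≈ 0.0600+0.1667+0.3933+0.0800  ⇒  S_min = 7/10 m

S_min = 7/10 m = 0.7000 m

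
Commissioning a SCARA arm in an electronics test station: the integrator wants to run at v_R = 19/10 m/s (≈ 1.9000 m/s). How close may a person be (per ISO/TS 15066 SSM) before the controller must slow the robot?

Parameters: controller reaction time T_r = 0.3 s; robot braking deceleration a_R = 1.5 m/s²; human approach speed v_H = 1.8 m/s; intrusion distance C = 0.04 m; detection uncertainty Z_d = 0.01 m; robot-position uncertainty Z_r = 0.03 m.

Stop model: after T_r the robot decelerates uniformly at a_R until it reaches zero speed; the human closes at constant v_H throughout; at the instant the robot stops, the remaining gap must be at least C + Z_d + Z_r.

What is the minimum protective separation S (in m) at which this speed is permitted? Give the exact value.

stop time T_s = (19/10)/(3/2) = 1.2667 s
reaction-phase robot travel = 1.9000·0.3000 = 0.5700 m
robot covers 1.9000·1.2667 − ½·1.5000·1.2667² = 1.2033 m while stopping
person approaches 1.8000·(0.3000+1.2667) = 2.8200 m
residual clearance needed = 0.0400+0.0100+0.0300 = 0.0800 m
S_min ≈ 0.5700+1.2033+2.8200+0.0800  ⇒  S_min = 701/150 m

S_min = 701/150 m = 4.6733 m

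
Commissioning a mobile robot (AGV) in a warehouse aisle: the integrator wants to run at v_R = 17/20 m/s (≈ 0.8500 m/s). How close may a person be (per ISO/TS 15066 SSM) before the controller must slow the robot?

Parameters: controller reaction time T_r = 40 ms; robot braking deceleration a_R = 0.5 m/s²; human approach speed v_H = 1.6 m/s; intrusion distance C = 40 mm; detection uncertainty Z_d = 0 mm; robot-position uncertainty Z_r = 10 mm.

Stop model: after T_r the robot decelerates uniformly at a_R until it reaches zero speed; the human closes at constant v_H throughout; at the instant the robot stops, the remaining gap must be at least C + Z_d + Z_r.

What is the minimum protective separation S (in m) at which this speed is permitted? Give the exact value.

S_min = 7181/2000 m = 3.5905 m

stop time T_s = (17/20)/(1/2) = 1.7000 s
robot covers v_R·T_r = 0.8500·0.0400 = 0.0340 m before braking
robot under decel: 0.8500²/(2·0.5000) = 0.7225 m
human closes 1.6000·1.7400 = 2.7840 m
margins: 0.0400+0.0000+0.0100 = 0.0500 m
S_min ≈ 0.0340+0.7225+2.7840+0.0500  ⇒  S_min = 7181/2000 m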